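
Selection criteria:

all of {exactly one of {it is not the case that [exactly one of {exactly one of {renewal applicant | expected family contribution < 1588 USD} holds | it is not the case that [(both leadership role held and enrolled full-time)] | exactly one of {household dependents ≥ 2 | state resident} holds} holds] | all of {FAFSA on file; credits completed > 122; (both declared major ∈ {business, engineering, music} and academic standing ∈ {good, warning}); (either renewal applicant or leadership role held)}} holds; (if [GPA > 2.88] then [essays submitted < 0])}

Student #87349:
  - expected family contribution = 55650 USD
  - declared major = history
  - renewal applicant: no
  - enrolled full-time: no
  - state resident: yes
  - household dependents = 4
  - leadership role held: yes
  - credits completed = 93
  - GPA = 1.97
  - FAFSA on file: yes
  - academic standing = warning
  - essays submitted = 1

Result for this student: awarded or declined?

Declined

Atomic conditions:
  renewal applicant: no → false
  expected family contribution < 1588 USD: 55650 < 1588 is false
  leadership role held: yes → true
  enrolled full-time: no → false
  household dependents ≥ 2: 4 ≥ 2 is true
  state resident: yes → true
  FAFSA on file: yes → true
  credits completed > 122: 93 > 122 is false
  declared major ∈ {business, engineering, music}: history is not in the set → false
  academic standing ∈ {good, warning}: warning is in the set → true
  GPA > 2.88: 1.97 > 2.88 is false
  essays submitted < 0: 1 < 0 is false
Combine:
[1.1.1.1] exactly-one(false, false) = false
[1.1.1.2.1] true AND false = false
[1.1.1.2] NOT false = true
[1.1.1.3] exactly-one(true, true) = false
[1.1.1] exactly-one(false, true, false) = true
[1.1] NOT true = false
[1.2.3] false AND true = false
[1.2.4] false OR true = true
[1.2] true AND false AND false AND true = false
[1] exactly-one(false, false) = false
[2] false → false (antecedent false ⇒ implication holds) = true
[root] false AND true = false
Overall: false → declined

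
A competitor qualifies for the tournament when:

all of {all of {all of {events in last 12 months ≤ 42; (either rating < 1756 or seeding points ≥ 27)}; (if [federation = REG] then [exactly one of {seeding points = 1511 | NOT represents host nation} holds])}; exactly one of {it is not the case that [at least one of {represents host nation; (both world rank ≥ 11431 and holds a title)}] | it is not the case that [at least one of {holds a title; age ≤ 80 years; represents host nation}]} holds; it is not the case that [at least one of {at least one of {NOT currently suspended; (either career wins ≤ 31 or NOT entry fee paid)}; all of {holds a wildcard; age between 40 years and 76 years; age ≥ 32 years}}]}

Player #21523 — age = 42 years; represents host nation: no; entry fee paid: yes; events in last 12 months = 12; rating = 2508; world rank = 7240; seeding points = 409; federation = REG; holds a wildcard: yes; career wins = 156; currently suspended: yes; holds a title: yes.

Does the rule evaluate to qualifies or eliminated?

Eliminated

Atomic conditions:
  events in last 12 months ≤ 42: 12 ≤ 42 is true
  rating < 1756: 2508 < 1756 is false
  seeding points ≥ 27: 409 ≥ 27 is true
  federation = REG: REG == REG is true
  seeding points = 1511: 409 == 1511 is false
  NOT represents host nation: no → true
  represents host nation: no → false
  world rank ≥ 11431: 7240 ≥ 11431 is false
  holds a title: yes → true
  age ≤ 80 years: 42 ≤ 80 is true
  NOT currently suspended: yes → false
  career wins ≤ 31: 156 ≤ 31 is false
  NOT entry fee paid: yes → false
  holds a wildcard: yes → true
  age between 40 years and 76 years: 42 in [40, 76] is true
  age ≥ 32 years: 42 ≥ 32 is true
Combine:
[1.1.2] false OR true = true
[1.1] true AND true = true
[1.2.2] exactly-one(false, true) = true
[1.2] true → true = true
[1] true AND true = true
[2.1.1.2] false AND true = false
[2.1.1] false OR false = false
[2.1] NOT false = true
[2.2.1] true OR true OR false = true
[2.2] NOT true = false
[2] exactly-one(true, false) = true
[3.1.1.2] false OR false = false
[3.1.1] false OR false = false
[3.1.2] true AND true AND true = true
[3.1] false OR true = true
[3] NOT true = false
[root] true AND true AND false = false
Overall: false → eliminated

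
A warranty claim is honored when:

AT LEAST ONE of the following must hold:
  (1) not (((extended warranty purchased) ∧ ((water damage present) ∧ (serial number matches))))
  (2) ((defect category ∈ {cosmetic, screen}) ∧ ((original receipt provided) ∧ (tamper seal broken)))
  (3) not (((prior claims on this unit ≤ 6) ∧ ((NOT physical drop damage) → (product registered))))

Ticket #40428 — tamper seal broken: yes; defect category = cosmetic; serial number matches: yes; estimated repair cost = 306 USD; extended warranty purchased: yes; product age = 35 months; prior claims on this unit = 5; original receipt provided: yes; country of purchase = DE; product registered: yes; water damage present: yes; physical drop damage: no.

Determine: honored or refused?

Atomic conditions:
  extended warranty purchased: yes → true
  water damage present: yes → true
  serial number matches: yes → true
  defect category ∈ {cosmetic, screen}: cosmetic is in the set → true
  original receipt provided: yes → true
  tamper seal broken: yes → true
  prior claims on this unit ≤ 6: 5 ≤ 6 is true
  NOT physical drop damage: no → true
  product registered: yes → true
Combine:
[1.1.2] true AND true = true
[1.1] true AND true = true
[1] NOT true = false
[2.2] true AND true = true
[2] true AND true = true
[3.1.2] true → true = true
[3.1] true AND true = true
[3] NOT true = false
[root] false OR true OR false = true
Overall: true → honored

Honored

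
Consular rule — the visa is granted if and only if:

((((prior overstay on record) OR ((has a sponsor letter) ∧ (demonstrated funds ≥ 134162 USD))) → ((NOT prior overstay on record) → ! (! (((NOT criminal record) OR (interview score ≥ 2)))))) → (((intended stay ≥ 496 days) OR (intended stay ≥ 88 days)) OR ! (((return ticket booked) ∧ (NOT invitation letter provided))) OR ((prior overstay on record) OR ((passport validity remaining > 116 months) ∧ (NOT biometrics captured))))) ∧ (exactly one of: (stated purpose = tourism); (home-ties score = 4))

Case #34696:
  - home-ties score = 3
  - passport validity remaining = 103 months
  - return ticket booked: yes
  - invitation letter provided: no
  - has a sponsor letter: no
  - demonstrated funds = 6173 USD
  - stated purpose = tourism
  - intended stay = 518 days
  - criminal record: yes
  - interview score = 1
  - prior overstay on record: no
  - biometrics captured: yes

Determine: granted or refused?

Atomic conditions:
  prior overstay on record: no → false
  has a sponsor letter: no → false
  demonstrated funds ≥ 134162 USD: 6173 ≥ 134162 is false
  NOT prior overstay on record: no → true
  NOT criminal record: yes → false
  interview score ≥ 2: 1 ≥ 2 is false
  intended stay ≥ 496 days: 518 ≥ 496 is true
  intended stay ≥ 88 days: 518 ≥ 88 is true
  return ticket booked: yes → true
  NOT invitation letter provided: no → true
  passport validity remaining > 116 months: 103 > 116 is false
  NOT biometrics captured: yes → false
  stated purpose = tourism: tourism == tourism is true
  home-ties score = 4: 3 == 4 is false
Combine:
[1.1.1.2] false AND false = false
[1.1.1] false OR false = false
[1.1.2.2.1.1] false OR false = false
[1.1.2.2.1] NOT false = true
[1.1.2.2] NOT true = false
[1.1.2] true → false = false
[1.1] false → false (antecedent false ⇒ implication holds) = true
[1.2.1] true OR true = true
[1.2.2.1] true AND true = true
[1.2.2] NOT true = false
[1.2.3.2] false AND false = false
[1.2.3] false OR false = false
[1.2] true OR false OR false = true
[1] true → true = true
[2] exactly-one(true, false) = true
[root] true AND true = true
Overall: true → granted

Granted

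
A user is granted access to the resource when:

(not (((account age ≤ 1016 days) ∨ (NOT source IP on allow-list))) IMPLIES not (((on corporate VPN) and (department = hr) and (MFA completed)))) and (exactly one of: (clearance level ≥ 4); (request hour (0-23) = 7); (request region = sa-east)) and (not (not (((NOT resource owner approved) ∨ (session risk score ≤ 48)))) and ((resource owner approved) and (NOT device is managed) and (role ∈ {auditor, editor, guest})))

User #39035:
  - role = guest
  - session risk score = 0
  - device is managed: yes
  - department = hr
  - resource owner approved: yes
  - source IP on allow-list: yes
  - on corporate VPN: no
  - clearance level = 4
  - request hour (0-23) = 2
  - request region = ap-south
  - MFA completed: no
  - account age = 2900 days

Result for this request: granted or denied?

Atomic conditions:
  account age ≤ 1016 days: 2900 ≤ 1016 is false
  NOT source IP on allow-list: yes → false
  on corporate VPN: no → false
  department = hr: hr == hr is true
  MFA completed: no → false
  clearance level ≥ 4: 4 ≥ 4 is true
  request hour (0-23) = 7: 2 == 7 is false
  request region = sa-east: ap-south == sa-east is false
  NOT resource owner approved: yes → false
  session risk score ≤ 48: 0 ≤ 48 is true
  resource owner approved: yes → true
  NOT device is managed: yes → false
  role ∈ {auditor, editor, guest}: guest is in the set → true
Combine:
[1.1.1] false OR false = false
[1.1] NOT false = true
[1.2.1] false AND true AND false = false
[1.2] NOT false = true
[1] true → true = true
[2] exactly-one(true, false, false) = true
[3.1.1.1] false OR true = true
[3.1.1] NOT true = false
[3.1] NOT false = true
[3.2] true AND false AND true = false
[3] true AND false = false
[root] true AND true AND false = false
Overall: false → denied

Denied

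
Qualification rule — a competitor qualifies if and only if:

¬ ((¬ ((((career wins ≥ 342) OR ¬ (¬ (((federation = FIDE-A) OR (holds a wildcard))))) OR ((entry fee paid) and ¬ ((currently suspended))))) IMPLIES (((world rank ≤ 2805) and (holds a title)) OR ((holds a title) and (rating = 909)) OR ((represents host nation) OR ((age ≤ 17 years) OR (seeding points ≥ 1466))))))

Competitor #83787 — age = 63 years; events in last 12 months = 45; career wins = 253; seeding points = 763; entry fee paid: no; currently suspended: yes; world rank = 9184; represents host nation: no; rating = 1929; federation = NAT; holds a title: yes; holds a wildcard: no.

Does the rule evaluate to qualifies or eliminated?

Qualifies

Atomic conditions:
  career wins ≥ 342: 253 ≥ 342 is false
  federation = FIDE-A: NAT == FIDE-A is false
  holds a wildcard: no → false
  entry fee paid: no → false
  currently suspended: yes → true
  world rank ≤ 2805: 9184 ≤ 2805 is false
  holds a title: yes → true
  rating = 909: 1929 == 909 is false
  represents host nation: no → false
  age ≤ 17 years: 63 ≤ 17 is false
  seeding points ≥ 1466: 763 ≥ 1466 is false
Combine:
[1.1.1.1.2.1.1] false OR false = false
[1.1.1.1.2.1] NOT false = true
[1.1.1.1.2] NOT true = false
[1.1.1.1] false OR false = false
[1.1.1.2.2] NOT true = false
[1.1.1.2] false AND false = false
[1.1.1] false OR false = false
[1.1] NOT false = true
[1.2.1] false AND true = false
[1.2.2] true AND false = false
[1.2.3.2] false OR false = false
[1.2.3] false OR false = false
[1.2] false OR false OR false = false
[1] true → false = false
[root] NOT false = true
Overall: true → qualifies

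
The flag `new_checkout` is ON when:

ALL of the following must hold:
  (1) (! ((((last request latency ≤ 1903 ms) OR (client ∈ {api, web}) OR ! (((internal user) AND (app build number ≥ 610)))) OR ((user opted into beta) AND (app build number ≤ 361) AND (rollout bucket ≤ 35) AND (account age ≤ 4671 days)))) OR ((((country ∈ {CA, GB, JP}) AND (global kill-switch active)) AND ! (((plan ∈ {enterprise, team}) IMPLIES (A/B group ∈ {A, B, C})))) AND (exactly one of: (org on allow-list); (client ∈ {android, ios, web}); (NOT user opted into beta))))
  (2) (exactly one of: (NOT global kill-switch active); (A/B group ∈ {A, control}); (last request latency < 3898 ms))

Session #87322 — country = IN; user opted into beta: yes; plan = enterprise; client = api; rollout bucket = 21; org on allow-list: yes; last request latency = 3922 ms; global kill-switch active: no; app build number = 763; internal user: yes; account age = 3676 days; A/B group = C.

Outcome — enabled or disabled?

Disabled

Atomic conditions:
  last request latency ≤ 1903 ms: 3922 ≤ 1903 is false
  client ∈ {api, web}: api is in the set → true
  internal user: yes → true
  app build number ≥ 610: 763 ≥ 610 is true
  user opted into beta: yes → true
  app build number ≤ 361: 763 ≤ 361 is false
  rollout bucket ≤ 35: 21 ≤ 35 is true
  account age ≤ 4671 days: 3676 ≤ 4671 is true
  country ∈ {CA, GB, JP}: IN is not in the set → false
  global kill-switch active: no → false
  plan ∈ {enterprise, team}: enterprise is in the set → true
  A/B group ∈ {A, B, C}: C is in the set → true
  org on allow-list: yes → true
  client ∈ {android, ios, web}: api is not in the set → false
  NOT user opted into beta: yes → false
  NOT global kill-switch active: no → true
  A/B group ∈ {A, control}: C is not in the set → false
  last request latency < 3898 ms: 3922 < 3898 is false
Combine:
[1.1.1.1.3.1] true AND true = true
[1.1.1.1.3] NOT true = false
[1.1.1.1] false OR true OR false = true
[1.1.1.2] true AND false AND true AND true = false
[1.1.1] true OR false = true
[1.1] NOT true = false
[1.2.1.1] false AND false = false
[1.2.1.2.1] true → true = true
[1.2.1.2] NOT true = false
[1.2.1] false AND false = false
[1.2.2] exactly-one(true, false, false) = true
[1.2] false AND true = false
[1] false OR false = false
[2] exactly-one(true, false, false) = true
[root] false AND true = false
Overall: false → disabled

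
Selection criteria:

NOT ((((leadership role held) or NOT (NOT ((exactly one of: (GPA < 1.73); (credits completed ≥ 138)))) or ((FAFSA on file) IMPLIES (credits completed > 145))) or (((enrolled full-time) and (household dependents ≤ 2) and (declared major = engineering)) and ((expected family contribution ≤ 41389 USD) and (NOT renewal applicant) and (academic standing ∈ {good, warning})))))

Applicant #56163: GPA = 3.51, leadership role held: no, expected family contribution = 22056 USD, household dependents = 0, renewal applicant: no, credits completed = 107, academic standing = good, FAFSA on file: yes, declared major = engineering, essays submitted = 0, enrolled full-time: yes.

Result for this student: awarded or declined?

Atomic conditions:
  leadership role held: no → false
  GPA < 1.73: 3.51 < 1.73 is false
  credits completed ≥ 138: 107 ≥ 138 is false
  FAFSA on file: yes → true
  credits completed > 145: 107 > 145 is false
  enrolled full-time: yes → true
  household dependents ≤ 2: 0 ≤ 2 is true
  declared major = engineering: engineering == engineering is true
  expected family contribution ≤ 41389 USD: 22056 ≤ 41389 is true
  NOT renewal applicant: no → true
  academic standing ∈ {good, warning}: good is in the set → true
Combine:
[1.1.2.1.1] exactly-one(false, false) = false
[1.1.2.1] NOT false = true
[1.1.2] NOT true = false
[1.1.3] true → false = false
[1.1] false OR false OR false = false
[1.2.1] true AND true AND true = true
[1.2.2] true AND true AND true = true
[1.2] true AND true = true
[1] false OR true = true
[root] NOT true = false
Overall: false → declined

Declined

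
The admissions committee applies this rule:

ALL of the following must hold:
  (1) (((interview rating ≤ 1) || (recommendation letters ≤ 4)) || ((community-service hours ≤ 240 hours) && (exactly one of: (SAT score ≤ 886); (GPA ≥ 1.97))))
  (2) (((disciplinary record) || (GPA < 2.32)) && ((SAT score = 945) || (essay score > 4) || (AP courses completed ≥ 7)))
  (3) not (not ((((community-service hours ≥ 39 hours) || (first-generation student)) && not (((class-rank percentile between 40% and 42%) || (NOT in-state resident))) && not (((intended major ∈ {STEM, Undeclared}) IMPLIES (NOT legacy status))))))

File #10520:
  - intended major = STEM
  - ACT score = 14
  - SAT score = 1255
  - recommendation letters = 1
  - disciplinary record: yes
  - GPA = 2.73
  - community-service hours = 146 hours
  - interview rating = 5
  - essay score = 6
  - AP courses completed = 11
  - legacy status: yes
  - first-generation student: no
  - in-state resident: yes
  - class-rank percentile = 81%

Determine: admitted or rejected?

Admitted

Atomic conditions:
  interview rating ≤ 1: 5 ≤ 1 is false
  recommendation letters ≤ 4: 1 ≤ 4 is true
  community-service hours ≤ 240 hours: 146 ≤ 240 is true
  SAT score ≤ 886: 1255 ≤ 886 is false
  GPA ≥ 1.97: 2.73 ≥ 1.97 is true
  disciplinary record: yes → true
  GPA < 2.32: 2.73 < 2.32 is false
  SAT score = 945: 1255 == 945 is false
  essay score > 4: 6 > 4 is true
  AP courses completed ≥ 7: 11 ≥ 7 is true
  community-service hours ≥ 39 hours: 146 ≥ 39 is true
  first-generation student: no → false
  class-rank percentile between 40% and 42%: 81 in [40, 42] is false
  NOT in-state resident: yes → false
  intended major ∈ {STEM, Undeclared}: STEM is in the set → true
  NOT legacy status: yes → false
Combine:
[1.1] false OR true = true
[1.2.2] exactly-one(false, true) = true
[1.2] true AND true = true
[1] true OR true = true
[2.1] true OR false = true
[2.2] false OR true OR true = true
[2] true AND true = true
[3.1.1.1] true OR false = true
[3.1.1.2.1] false OR false = false
[3.1.1.2] NOT false = true
[3.1.1.3.1] true → false = false
[3.1.1.3] NOT false = true
[3.1.1] true AND true AND true = true
[3.1] NOT true = false
[3] NOT false = true
[root] true AND true AND true = true
Overall: true → admitted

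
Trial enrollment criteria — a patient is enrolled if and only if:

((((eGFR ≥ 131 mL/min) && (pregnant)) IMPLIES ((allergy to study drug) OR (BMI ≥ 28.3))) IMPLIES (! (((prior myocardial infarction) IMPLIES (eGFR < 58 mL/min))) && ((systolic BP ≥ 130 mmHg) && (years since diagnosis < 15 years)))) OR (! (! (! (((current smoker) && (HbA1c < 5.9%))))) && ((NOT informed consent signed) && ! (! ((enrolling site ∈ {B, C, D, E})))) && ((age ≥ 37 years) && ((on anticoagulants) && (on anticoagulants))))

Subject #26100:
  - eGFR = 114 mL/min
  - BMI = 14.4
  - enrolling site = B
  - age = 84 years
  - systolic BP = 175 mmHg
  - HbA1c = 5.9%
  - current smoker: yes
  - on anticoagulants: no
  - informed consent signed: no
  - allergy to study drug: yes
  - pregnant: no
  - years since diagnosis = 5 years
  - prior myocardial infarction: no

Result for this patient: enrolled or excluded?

Atomic conditions:
  eGFR ≥ 131 mL/min: 114 ≥ 131 is false
  pregnant: no → false
  allergy to study drug: yes → true
  BMI ≥ 28.3: 14.4 ≥ 28.3 is false
  prior myocardial infarction: no → false
  eGFR < 58 mL/min: 114 < 58 is false
  systolic BP ≥ 130 mmHg: 175 ≥ 130 is true
  years since diagnosis < 15 years: 5 < 15 is true
  current smoker: yes → true
  HbA1c < 5.9%: 5.9 < 5.9 is false
  NOT informed consent signed: no → true
  enrolling site ∈ {B, C, D, E}: B is in the set → true
  age ≥ 37 years: 84 ≥ 37 is true
  on anticoagulants: no → false
Combine:
[1.1.1] false AND false = false
[1.1.2] true OR false = true
[1.1] false → true (antecedent false ⇒ implication holds) = true
[1.2.1.1] false → false (antecedent false ⇒ implication holds) = true
[1.2.1] NOT true = false
[1.2.2] true AND true = true
[1.2] false AND true = false
[1] true → false = false
[2.1.1.1.1] true AND false = false
[2.1.1.1] NOT false = true
[2.1.1] NOT true = false
[2.1] NOT false = true
[2.2.2.1] NOT true = false
[2.2.2] NOT false = true
[2.2] true AND true = true
[2.3.2] false AND false = false
[2.3] true AND false = false
[2] true AND true AND false = false
[root] false OR false = false
Overall: false → excluded

Excluded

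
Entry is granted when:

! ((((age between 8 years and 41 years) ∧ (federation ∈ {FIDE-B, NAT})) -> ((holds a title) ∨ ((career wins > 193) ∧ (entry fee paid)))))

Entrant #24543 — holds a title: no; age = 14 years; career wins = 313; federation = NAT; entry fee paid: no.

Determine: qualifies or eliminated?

Qualifies

Atomic conditions:
  age between 8 years and 41 years: 14 in [8, 41] is true
  federation ∈ {FIDE-B, NAT}: NAT is in the set → true
  holds a title: no → false
  career wins > 193: 313 > 193 is true
  entry fee paid: no → false
Combine:
[1.1] true AND true = true
[1.2.2] true AND false = false
[1.2] false OR false = false
[1] true → false = false
[root] NOT false = true
Overall: true → qualifies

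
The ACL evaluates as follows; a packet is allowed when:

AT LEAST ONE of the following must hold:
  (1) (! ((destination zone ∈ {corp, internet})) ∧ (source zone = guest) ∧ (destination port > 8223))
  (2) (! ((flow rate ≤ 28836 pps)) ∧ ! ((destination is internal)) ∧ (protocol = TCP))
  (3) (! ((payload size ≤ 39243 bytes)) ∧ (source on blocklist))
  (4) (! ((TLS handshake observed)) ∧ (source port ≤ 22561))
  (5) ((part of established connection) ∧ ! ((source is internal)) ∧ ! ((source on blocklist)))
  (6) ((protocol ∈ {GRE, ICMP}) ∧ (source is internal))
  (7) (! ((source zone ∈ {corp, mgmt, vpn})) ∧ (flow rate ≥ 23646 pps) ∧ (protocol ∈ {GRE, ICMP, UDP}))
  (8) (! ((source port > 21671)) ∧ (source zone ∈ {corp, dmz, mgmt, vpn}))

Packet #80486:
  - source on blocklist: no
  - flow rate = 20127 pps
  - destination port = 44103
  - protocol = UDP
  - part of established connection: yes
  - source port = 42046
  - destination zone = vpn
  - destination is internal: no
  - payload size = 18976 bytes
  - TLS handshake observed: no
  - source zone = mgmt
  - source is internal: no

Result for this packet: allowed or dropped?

Allowed

Atomic conditions:
  destination zone ∈ {corp, internet}: vpn is not in the set → false
  source zone = guest: mgmt == guest is false
  destination port > 8223: 44103 > 8223 is true
  flow rate ≤ 28836 pps: 20127 ≤ 28836 is true
  destination is internal: no → false
  protocol = TCP: UDP == TCP is false
  payload size ≤ 39243 bytes: 18976 ≤ 39243 is true
  source on blocklist: no → false
  TLS handshake observed: no → false
  source port ≤ 22561: 42046 ≤ 22561 is false
  part of established connection: yes → true
  source is internal: no → false
  protocol ∈ {GRE, ICMP}: UDP is not in the set → false
  source zone ∈ {corp, mgmt, vpn}: mgmt is in the set → true
  flow rate ≥ 23646 pps: 20127 ≥ 23646 is false
  protocol ∈ {GRE, ICMP, UDP}: UDP is in the set → true
  source port > 21671: 42046 > 21671 is true
  source zone ∈ {corp, dmz, mgmt, vpn}: mgmt is in the set → true
Combine:
[1.1] NOT false = true
[1] true AND false AND true = false
[2.1] NOT true = false
[2.2] NOT false = true
[2] false AND true AND false = false
[3.1] NOT true = false
[3] false AND false = false
[4.1] NOT false = true
[4] true AND false = false
[5.2] NOT false = true
[5.3] NOT false = true
[5] true AND true AND true = true
[6] false AND false = false
[7.1] NOT true = false
[7] false AND false AND true = false
[8.1] NOT true = false
[8] false AND true = false
[root] false OR false OR false OR false OR true OR false OR false OR false = true
Overall: true → allowed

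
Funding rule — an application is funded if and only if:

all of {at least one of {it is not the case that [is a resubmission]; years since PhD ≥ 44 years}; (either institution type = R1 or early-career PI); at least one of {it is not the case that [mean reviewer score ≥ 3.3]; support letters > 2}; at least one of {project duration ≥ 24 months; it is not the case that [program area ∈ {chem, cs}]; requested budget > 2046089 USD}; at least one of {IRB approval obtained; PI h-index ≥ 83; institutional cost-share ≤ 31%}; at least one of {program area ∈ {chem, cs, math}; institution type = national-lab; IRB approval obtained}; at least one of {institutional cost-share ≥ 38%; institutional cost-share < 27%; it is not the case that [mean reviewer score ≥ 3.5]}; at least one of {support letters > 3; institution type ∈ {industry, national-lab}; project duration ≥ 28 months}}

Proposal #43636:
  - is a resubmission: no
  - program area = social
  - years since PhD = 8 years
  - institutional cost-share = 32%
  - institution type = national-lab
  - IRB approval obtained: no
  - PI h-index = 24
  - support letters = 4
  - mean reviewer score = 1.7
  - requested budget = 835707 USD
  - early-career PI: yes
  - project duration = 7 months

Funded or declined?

Atomic conditions:
  is a resubmission: no → false
  years since PhD ≥ 44 years: 8 ≥ 44 is false
  institution type = R1: national-lab == R1 is false
  early-career PI: yes → true
  mean reviewer score ≥ 3.3: 1.7 ≥ 3.3 is false
  support letters > 2: 4 > 2 is true
  project duration ≥ 24 months: 7 ≥ 24 is false
  program area ∈ {chem, cs}: social is not in the set → false
  requested budget > 2046089 USD: 835707 > 2046089 is false
  IRB approval obtained: no → false
  PI h-index ≥ 83: 24 ≥ 83 is false
  institutional cost-share ≤ 31%: 32 ≤ 31 is false
  program area ∈ {chem, cs, math}: social is not in the set → false
  institution type = national-lab: national-lab == national-lab is true
  institutional cost-share ≥ 38%: 32 ≥ 38 is false
  institutional cost-share < 27%: 32 < 27 is false
  mean reviewer score ≥ 3.5: 1.7 ≥ 3.5 is false
  support letters > 3: 4 > 3 is true
  institution type ∈ {industry, national-lab}: national-lab is in the set → true
  project duration ≥ 28 months: 7 ≥ 28 is false
Combine:
[1.1] NOT false = true
[1] true OR false = true
[2] false OR true = true
[3.1] NOT false = true
[3] true OR true = true
[4.2] NOT false = true
[4] false OR true OR false = true
[5] false OR false OR false = false
[6] false OR true OR false = true
[7.3] NOT false = true
[7] false OR false OR true = true
[8] true OR true OR false = true
[root] true AND true AND true AND true AND false AND true AND true AND true = false
Overall: false → declined

Declined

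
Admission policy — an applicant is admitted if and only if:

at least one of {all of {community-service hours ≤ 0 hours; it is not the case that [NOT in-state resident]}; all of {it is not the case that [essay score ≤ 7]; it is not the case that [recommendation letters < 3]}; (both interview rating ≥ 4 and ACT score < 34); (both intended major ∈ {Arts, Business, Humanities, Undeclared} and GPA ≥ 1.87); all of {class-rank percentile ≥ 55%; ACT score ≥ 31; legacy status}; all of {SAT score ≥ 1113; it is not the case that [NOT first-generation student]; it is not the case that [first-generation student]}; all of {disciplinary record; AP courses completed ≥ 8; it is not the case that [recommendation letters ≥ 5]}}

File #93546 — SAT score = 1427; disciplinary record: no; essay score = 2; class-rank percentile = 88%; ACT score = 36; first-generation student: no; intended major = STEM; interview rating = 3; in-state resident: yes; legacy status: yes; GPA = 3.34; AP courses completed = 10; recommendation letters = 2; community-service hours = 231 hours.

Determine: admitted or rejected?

Admitted

Atomic conditions:
  community-service hours ≤ 0 hours: 231 ≤ 0 is false
  NOT in-state resident: yes → false
  essay score ≤ 7: 2 ≤ 7 is true
  recommendation letters < 3: 2 < 3 is true
  interview rating ≥ 4: 3 ≥ 4 is false
  ACT score < 34: 36 < 34 is false
  intended major ∈ {Arts, Business, Humanities, Undeclared}: STEM is not in the set → false
  GPA ≥ 1.87: 3.34 ≥ 1.87 is true
  class-rank percentile ≥ 55%: 88 ≥ 55 is true
  ACT score ≥ 31: 36 ≥ 31 is true
  legacy status: yes → true
  SAT score ≥ 1113: 1427 ≥ 1113 is true
  NOT first-generation student: no → true
  first-generation student: no → false
  disciplinary record: no → false
  AP courses completed ≥ 8: 10 ≥ 8 is true
  recommendation letters ≥ 5: 2 ≥ 5 is false
Combine:
[1.2] NOT false = true
[1] false AND true = false
[2.1] NOT true = false
[2.2] NOT true = false
[2] false AND false = false
[3] false AND false = false
[4] false AND true = false
[5] true AND true AND true = true
[6.2] NOT true = false
[6.3] NOT false = true
[6] true AND false AND true = false
[7.3] NOT false = true
[7] false AND true AND true = false
[root] false OR false OR false OR false OR true OR false OR false = true
Overall: true → admitted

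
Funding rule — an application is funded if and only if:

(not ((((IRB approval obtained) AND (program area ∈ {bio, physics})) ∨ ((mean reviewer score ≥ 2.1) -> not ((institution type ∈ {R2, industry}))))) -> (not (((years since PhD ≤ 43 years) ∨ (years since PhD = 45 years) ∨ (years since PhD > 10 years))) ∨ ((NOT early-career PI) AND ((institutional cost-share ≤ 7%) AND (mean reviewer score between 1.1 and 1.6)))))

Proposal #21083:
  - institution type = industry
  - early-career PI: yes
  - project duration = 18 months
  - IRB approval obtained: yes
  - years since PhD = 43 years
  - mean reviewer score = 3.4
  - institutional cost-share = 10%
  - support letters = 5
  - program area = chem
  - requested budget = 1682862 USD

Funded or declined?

Atomic conditions:
  IRB approval obtained: yes → true
  program area ∈ {bio, physics}: chem is not in the set → false
  mean reviewer score ≥ 2.1: 3.4 ≥ 2.1 is true
  institution type ∈ {R2, industry}: industry is in the set → true
  years since PhD ≤ 43 years: 43 ≤ 43 is true
  years since PhD = 45 years: 43 == 45 is false
  years since PhD > 10 years: 43 > 10 is true
  NOT early-career PI: yes → false
  institutional cost-share ≤ 7%: 10 ≤ 7 is false
  mean reviewer score between 1.1 and 1.6: 3.4 in [1.1, 1.6] is false
Combine:
[1.1.1] true AND false = false
[1.1.2.2] NOT true = false
[1.1.2] true → false = false
[1.1] false OR false = false
[1] NOT false = true
[2.1.1] true OR false OR true = true
[2.1] NOT true = false
[2.2.2] false AND false = false
[2.2] false AND false = false
[2] false OR false = false
[root] true → false = false
Overall: false → declined

Declined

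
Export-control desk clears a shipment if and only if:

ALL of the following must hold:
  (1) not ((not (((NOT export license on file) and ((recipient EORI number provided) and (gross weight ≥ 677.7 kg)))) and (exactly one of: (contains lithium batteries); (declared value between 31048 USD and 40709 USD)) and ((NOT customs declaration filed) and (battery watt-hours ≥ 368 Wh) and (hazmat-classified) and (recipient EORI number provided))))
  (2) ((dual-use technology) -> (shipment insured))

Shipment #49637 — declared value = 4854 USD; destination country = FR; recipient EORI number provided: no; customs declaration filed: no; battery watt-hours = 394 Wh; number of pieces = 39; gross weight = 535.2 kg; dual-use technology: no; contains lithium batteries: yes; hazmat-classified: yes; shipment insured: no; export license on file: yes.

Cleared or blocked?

Cleared

Atomic conditions:
  NOT export license on file: yes → false
  recipient EORI number provided: no → false
  gross weight ≥ 677.7 kg: 535.2 ≥ 677.7 is false
  contains lithium batteries: yes → true
  declared value between 31048 USD and 40709 USD: 4854 in [31048, 40709] is false
  NOT customs declaration filed: no → true
  battery watt-hours ≥ 368 Wh: 394 ≥ 368 is true
  hazmat-classified: yes → true
  dual-use technology: no → false
  shipment insured: no → false
Combine:
[1.1.1.1.2] false AND false = false
[1.1.1.1] false AND false = false
[1.1.1] NOT false = true
[1.1.2] exactly-one(true, false) = true
[1.1.3] true AND true AND true AND false = false
[1.1] true AND true AND false = false
[1] NOT false = true
[2] false → false (antecedent false ⇒ implication holds) = true
[root] true AND true = true
Overall: true → cleared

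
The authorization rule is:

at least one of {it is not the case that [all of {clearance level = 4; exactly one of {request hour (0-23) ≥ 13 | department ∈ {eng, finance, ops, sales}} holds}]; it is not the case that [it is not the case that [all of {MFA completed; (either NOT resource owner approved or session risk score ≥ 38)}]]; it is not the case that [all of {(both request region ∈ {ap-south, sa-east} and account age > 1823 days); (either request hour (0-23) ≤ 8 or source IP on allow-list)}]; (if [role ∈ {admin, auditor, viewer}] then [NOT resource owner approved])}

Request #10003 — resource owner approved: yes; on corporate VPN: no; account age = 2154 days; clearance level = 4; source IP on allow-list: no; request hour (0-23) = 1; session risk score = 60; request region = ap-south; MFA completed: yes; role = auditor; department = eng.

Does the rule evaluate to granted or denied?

Granted

Atomic conditions:
  clearance level = 4: 4 == 4 is true
  request hour (0-23) ≥ 13: 1 ≥ 13 is false
  department ∈ {eng, finance, ops, sales}: eng is in the set → true
  MFA completed: yes → true
  NOT resource owner approved: yes → false
  session risk score ≥ 38: 60 ≥ 38 is true
  request region ∈ {ap-south, sa-east}: ap-south is in the set → true
  account age > 1823 days: 2154 > 1823 is true
  request hour (0-23) ≤ 8: 1 ≤ 8 is true
  source IP on allow-list: no → false
  role ∈ {admin, auditor, viewer}: auditor is in the set → true
Combine:
[1.1.2] exactly-one(false, true) = true
[1.1] true AND true = true
[1] NOT true = false
[2.1.1.2] false OR true = true
[2.1.1] true AND true = true
[2.1] NOT true = false
[2] NOT false = true
[3.1.1] true AND true = true
[3.1.2] true OR false = true
[3.1] true AND true = true
[3] NOT true = false
[4] true → false = false
[root] false OR true OR false OR false = true
Overall: true → granted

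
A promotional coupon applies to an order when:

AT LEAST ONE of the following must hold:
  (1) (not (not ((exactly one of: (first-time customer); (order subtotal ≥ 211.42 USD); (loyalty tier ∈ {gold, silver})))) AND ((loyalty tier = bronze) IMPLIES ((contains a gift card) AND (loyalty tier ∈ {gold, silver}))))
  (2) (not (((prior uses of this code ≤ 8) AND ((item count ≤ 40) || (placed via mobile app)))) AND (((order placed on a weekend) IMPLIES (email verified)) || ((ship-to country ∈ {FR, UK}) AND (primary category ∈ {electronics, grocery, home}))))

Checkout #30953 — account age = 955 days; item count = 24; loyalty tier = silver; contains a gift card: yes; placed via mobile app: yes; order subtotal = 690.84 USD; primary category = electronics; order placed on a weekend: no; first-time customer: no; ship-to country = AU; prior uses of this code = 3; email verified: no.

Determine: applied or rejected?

Rejected

Atomic conditions:
  first-time customer: no → false
  order subtotal ≥ 211.42 USD: 690.84 ≥ 211.42 is true
  loyalty tier ∈ {gold, silver}: silver is in the set → true
  loyalty tier = bronze: silver == bronze is false
  contains a gift card: yes → true
  prior uses of this code ≤ 8: 3 ≤ 8 is true
  item count ≤ 40: 24 ≤ 40 is true
  placed via mobile app: yes → true
  order placed on a weekend: no → false
  email verified: no → false
  ship-to country ∈ {FR, UK}: AU is not in the set → false
  primary category ∈ {electronics, grocery, home}: electronics is in the set → true
Combine:
[1.1.1.1] exactly-one(false, true, true) = false
[1.1.1] NOT false = true
[1.1] NOT true = false
[1.2.2] true AND true = true
[1.2] false → true (antecedent false ⇒ implication holds) = true
[1] false AND true = false
[2.1.1.2] true OR true = true
[2.1.1] true AND true = true
[2.1] NOT true = false
[2.2.1] false → false (antecedent false ⇒ implication holds) = true
[2.2.2] false AND true = false
[2.2] true OR false = true
[2] false AND true = false
[root] false OR false = false
Overall: false → rejected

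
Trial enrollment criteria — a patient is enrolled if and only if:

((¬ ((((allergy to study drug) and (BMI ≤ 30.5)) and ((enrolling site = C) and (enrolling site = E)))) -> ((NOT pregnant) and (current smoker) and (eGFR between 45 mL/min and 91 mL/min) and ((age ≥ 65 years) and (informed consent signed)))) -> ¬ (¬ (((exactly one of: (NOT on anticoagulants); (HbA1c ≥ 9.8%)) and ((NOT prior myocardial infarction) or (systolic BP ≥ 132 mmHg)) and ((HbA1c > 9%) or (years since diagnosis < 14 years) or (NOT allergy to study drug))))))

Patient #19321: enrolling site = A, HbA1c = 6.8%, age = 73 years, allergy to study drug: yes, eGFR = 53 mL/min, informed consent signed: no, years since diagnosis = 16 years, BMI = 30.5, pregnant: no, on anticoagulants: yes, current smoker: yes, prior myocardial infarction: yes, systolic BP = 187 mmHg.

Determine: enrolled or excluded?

Atomic conditions:
  allergy to study drug: yes → true
  BMI ≤ 30.5: 30.5 ≤ 30.5 is true
  enrolling site = C: A == C is false
  enrolling site = E: A == E is false
  NOT pregnant: no → true
  current smoker: yes → true
  eGFR between 45 mL/min and 91 mL/min: 53 in [45, 91] is true
  age ≥ 65 years: 73 ≥ 65 is true
  informed consent signed: no → false
  NOT on anticoagulants: yes → false
  HbA1c ≥ 9.8%: 6.8 ≥ 9.8 is false
  NOT prior myocardial infarction: yes → false
  systolic BP ≥ 132 mmHg: 187 ≥ 132 is true
  HbA1c > 9%: 6.8 > 9 is false
  years since diagnosis < 14 years: 16 < 14 is false
  NOT allergy to study drug: yes → false
Combine:
[1.1.1.1] true AND true = true
[1.1.1.2] false AND false = false
[1.1.1] true AND false = false
[1.1] NOT false = true
[1.2.4] true AND false = false
[1.2] true AND true AND true AND false = false
[1] true → false = false
[2.1.1.1] exactly-one(false, false) = false
[2.1.1.2] false OR true = true
[2.1.1.3] false OR false OR false = false
[2.1.1] false AND true AND false = false
[2.1] NOT false = true
[2] NOT true = false
[root] false → false (antecedent false ⇒ implication holds) = true
Overall: true → enrolled

Enrolled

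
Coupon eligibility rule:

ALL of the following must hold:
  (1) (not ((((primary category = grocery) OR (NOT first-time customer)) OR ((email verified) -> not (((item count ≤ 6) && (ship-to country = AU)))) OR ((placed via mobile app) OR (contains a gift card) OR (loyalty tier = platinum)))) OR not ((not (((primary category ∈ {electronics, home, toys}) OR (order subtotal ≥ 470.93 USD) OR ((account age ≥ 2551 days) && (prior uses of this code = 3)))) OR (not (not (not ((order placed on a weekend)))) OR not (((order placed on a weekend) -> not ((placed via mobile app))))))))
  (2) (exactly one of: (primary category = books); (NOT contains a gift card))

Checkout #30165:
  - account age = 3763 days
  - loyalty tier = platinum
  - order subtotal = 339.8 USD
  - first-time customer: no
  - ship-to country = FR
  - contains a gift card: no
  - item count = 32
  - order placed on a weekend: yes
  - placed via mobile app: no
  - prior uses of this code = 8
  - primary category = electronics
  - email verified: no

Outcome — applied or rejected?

Applied

Atomic conditions:
  primary category = grocery: electronics == grocery is false
  NOT first-time customer: no → true
  email verified: no → false
  item count ≤ 6: 32 ≤ 6 is false
  ship-to country = AU: FR == AU is false
  placed via mobile app: no → false
  contains a gift card: no → false
  loyalty tier = platinum: platinum == platinum is true
  primary category ∈ {electronics, home, toys}: electronics is in the set → true
  order subtotal ≥ 470.93 USD: 339.8 ≥ 470.93 is false
  account age ≥ 2551 days: 3763 ≥ 2551 is true
  prior uses of this code = 3: 8 == 3 is false
  order placed on a weekend: yes → true
  primary category = books: electronics == books is false
  NOT contains a gift card: no → true
Combine:
[1.1.1.1] false OR true = true
[1.1.1.2.2.1] false AND false = false
[1.1.1.2.2] NOT false = true
[1.1.1.2] false → true (antecedent false ⇒ implication holds) = true
[1.1.1.3] false OR false OR true = true
[1.1.1] true OR true OR true = true
[1.1] NOT true = false
[1.2.1.1.1.3] true AND false = false
[1.2.1.1.1] true OR false OR false = true
[1.2.1.1] NOT true = false
[1.2.1.2.1.1.1] NOT true = false
[1.2.1.2.1.1] NOT false = true
[1.2.1.2.1] NOT true = false
[1.2.1.2.2.1.2] NOT false = true
[1.2.1.2.2.1] true → true = true
[1.2.1.2.2] NOT true = false
[1.2.1.2] false OR false = false
[1.2.1] false OR false = false
[1.2] NOT false = true
[1] false OR true = true
[2] exactly-one(false, true) = true
[root] true AND true = true
Overall: true → applied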